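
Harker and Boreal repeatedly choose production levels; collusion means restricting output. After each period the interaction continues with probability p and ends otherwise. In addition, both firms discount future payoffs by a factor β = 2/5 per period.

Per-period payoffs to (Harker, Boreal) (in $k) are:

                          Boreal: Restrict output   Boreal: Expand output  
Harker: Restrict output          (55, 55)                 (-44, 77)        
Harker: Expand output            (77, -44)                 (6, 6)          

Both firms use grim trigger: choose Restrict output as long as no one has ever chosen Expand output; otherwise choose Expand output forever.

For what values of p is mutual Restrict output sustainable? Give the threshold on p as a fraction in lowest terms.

55/71

Expected continuation weight on next period's payoff is β·p = 2/5·p, which plays the role of the discount factor.
Cooperation requires 2/5·p ≥ (77−55)/(77−6) = 22/71, hence p ≥ 55/71.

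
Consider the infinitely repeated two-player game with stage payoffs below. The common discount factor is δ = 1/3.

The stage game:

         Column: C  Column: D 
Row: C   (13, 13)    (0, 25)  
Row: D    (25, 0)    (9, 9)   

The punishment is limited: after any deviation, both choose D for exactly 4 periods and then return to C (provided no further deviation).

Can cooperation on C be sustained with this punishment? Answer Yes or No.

No

IC: δ+…+δ^4 ≥ (25−13)/(13−9) = 3.
At δ = 1/3: partial sum = 0.4938 < 3.0000. Cooperation not sustainable.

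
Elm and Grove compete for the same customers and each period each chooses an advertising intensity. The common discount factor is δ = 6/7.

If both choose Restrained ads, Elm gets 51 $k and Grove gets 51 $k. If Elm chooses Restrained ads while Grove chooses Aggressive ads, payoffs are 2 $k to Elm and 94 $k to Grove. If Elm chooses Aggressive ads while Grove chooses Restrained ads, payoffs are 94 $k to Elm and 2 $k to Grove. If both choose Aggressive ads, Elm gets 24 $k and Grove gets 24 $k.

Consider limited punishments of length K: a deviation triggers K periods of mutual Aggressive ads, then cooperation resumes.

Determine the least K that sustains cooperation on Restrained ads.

No profitable deviation requires (51−24)(δ+…+δ^K) ≥ 94−51, i.e. δ+…+δ^K ≥ 43/27 ≈ 1.5926.
With δ = 6/7, the partial sums are K=1: 0.8571, K=2: 1.5918, K=3: 2.2216.
K = 3 is the first length at which the sum reaches 1.5926.

3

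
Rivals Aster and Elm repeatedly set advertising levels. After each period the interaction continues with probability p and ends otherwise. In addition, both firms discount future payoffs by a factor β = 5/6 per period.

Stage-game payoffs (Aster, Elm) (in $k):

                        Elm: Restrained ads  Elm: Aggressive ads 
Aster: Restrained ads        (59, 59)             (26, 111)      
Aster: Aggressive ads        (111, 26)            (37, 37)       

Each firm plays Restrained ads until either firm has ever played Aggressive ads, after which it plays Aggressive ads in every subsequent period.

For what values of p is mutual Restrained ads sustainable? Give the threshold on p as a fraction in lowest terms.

With continuation probability p and discount β, the effective per-period discount factor is βp.
Grim-trigger IC: βp ≥ (111−59)/(111−37) = 26/37.
So p ≥ (26/37)/(5/6) = 156/185.

156/185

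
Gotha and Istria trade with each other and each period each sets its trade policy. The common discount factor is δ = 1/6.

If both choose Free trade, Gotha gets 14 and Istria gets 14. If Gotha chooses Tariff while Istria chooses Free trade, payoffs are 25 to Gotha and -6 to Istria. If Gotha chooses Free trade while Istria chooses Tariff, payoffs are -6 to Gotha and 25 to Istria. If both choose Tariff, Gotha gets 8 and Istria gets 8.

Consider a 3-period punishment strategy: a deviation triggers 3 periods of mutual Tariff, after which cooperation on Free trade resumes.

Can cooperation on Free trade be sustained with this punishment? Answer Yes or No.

No

IC: δ+…+δ^3 ≥ (25−14)/(14−8) = 11/6.
At δ = 1/6: partial sum = 0.1991 < 1.8333. Cooperation not sustainable.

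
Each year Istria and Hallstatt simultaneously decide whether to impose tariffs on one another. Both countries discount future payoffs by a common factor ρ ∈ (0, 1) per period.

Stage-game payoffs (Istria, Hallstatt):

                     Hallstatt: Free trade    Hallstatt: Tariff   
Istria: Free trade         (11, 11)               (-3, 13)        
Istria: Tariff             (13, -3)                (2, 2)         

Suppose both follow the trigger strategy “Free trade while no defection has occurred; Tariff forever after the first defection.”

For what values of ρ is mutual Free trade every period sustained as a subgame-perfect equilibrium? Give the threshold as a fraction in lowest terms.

2/11

One-period gain from deviating is 13 − 11 = 2. The loss is 11 − 2 = 9 in every subsequent period, with present value 9·ρ/(1−ρ).
Deviation is unprofitable when 9·ρ/(1−ρ) ≥ 2, i.e. ρ/(1−ρ) ≥ 2/9.
Equivalently ρ ≥ 2/(2+9) = 2/11.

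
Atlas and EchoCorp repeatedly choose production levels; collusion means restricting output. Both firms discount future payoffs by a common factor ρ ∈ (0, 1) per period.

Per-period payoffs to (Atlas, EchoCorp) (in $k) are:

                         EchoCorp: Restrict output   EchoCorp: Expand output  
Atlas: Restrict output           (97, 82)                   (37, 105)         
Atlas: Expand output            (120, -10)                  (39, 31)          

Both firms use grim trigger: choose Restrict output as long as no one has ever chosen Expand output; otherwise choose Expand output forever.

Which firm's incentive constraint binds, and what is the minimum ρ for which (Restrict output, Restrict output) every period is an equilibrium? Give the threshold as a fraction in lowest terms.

Atlas's threshold: (120−97)/(120−39) = 23/81.
EchoCorp's threshold: (105−82)/(105−31) = 23/74.
23/81 < 23/74, so EchoCorp binds and ρ* = 23/74.

EchoCorp; ρ ≥ 23/74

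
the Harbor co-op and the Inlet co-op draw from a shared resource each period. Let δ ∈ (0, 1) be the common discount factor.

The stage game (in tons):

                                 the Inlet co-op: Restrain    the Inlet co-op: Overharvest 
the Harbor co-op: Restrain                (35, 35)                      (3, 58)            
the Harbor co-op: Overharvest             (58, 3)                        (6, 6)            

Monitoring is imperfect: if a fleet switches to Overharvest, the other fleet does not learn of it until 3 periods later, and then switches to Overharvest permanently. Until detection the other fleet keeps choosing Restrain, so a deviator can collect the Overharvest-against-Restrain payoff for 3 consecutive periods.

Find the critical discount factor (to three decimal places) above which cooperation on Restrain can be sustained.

Deviating for the 3 undetected periods gains 58−35 = 23 per period over cooperation, then loses 35−6 = 29 per period forever once punishment starts.
Gain: 23(1 + δ + … + δ^2); loss: 29·δ^3/(1−δ).
No profitable deviation ⇔ 23(1−δ^3) ≤ 29·δ^3, i.e. δ^3 ≥ 23/(23+29) = 23/52.
Hence δ ≥ (23/52)^(1/3) ≈ 0.762.

0.762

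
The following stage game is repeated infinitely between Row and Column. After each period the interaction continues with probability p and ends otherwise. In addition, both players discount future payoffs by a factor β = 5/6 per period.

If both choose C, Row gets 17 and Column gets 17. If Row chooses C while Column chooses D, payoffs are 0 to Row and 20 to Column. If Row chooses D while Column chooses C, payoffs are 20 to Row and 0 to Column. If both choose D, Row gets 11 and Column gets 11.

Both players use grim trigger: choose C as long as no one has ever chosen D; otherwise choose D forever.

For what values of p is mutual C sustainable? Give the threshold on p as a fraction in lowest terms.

2/5

Expected continuation weight on next period's payoff is β·p = 5/6·p, which plays the role of the discount factor.
Cooperation requires 5/6·p ≥ (20−17)/(20−11) = 1/3, hence p ≥ 2/5.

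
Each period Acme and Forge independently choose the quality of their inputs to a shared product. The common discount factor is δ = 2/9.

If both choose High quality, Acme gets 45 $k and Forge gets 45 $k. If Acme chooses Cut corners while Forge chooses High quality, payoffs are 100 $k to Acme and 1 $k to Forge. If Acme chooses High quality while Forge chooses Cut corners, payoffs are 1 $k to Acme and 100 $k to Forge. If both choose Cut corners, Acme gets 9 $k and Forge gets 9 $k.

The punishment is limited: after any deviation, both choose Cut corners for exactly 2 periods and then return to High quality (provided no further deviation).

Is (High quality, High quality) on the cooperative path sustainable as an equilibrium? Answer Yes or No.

IC: δ+…+δ^2 ≥ (100−45)/(45−9) = 55/36.
At δ = 2/9: partial sum = 0.2716 < 1.5278. Cooperation not sustainable.

No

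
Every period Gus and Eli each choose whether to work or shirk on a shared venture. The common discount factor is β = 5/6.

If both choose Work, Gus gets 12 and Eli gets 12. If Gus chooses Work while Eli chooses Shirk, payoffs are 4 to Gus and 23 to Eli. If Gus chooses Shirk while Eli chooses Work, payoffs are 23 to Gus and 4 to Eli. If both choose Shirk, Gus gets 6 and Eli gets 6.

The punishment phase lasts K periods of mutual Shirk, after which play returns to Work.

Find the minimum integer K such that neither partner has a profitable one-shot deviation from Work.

No profitable deviation requires (12−6)(β+…+β^K) ≥ 23−12, i.e. β+…+β^K ≥ 11/6 ≈ 1.8333.
With β = 5/6, the partial sums are K=1: 0.8333, K=2: 1.5278, K=3: 2.1065.
K = 3 is the first length at which the sum reaches 1.8333.

3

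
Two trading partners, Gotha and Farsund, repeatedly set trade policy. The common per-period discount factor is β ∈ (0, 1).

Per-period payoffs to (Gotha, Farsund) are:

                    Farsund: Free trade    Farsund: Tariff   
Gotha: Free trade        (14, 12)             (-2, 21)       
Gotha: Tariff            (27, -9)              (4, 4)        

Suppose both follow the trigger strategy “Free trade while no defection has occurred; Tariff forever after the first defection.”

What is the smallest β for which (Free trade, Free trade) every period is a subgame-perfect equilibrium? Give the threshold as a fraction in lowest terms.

For Gotha: deviation gain 27−14 = 13, per-period punishment loss 14−4 = 10. IC gives β ≥ 13/23.
For Farsund: gain 9, loss 8 per period, so β ≥ 9/17.
The tighter constraint is Gotha's, so cooperation needs β ≥ 13/23.

13/23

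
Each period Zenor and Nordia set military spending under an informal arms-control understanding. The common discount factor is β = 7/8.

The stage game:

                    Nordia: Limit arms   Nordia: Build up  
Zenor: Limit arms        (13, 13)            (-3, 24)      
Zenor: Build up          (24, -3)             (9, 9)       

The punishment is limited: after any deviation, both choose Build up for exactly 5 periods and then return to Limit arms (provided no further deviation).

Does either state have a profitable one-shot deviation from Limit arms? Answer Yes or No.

No

Comparing payoff streams over the 6 periods until play realigns: cooperate → 13(1+β+…+β^5); deviate → 24 + 9(β+…+β^5).
Cooperation is sustained iff (13−9)(β+…+β^5) ≥ 24−13.
β+…+β^5 = 7/8·(1−(7/8)^5)/(1−7/8) = 3.4096, and (24−13)/(13−9) = 2.7500.
3.4096 ≥ 2.7500, so cooperation is sustainable.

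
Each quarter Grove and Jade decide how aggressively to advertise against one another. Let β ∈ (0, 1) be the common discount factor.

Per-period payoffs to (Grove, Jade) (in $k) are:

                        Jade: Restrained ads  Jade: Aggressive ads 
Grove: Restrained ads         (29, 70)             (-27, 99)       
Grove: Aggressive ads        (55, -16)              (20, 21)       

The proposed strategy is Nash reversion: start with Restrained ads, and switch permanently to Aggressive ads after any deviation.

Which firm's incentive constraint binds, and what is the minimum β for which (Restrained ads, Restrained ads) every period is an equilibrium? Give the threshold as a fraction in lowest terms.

Grove's threshold: (55−29)/(55−20) = 26/35.
Jade's threshold: (99−70)/(99−21) = 29/78.
26/35 > 29/78, so Grove binds and β* = 26/35.

Grove; β ≥ 26/35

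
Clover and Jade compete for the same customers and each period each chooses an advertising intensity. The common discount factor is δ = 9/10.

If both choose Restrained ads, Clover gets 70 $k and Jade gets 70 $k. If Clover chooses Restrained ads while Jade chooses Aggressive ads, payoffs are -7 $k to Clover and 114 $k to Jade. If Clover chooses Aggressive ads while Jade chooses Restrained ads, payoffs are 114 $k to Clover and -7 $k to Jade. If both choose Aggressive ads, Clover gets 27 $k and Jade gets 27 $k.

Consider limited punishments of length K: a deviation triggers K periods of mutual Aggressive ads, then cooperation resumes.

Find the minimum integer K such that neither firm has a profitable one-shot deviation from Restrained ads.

2

IC: δ(1−δ^K)/(1−δ) ≥ (114−70)/(70−27) = 44/43.
With δ = 9/10: need 1 − δ^K ≥ 44/43·(1−9/10)/(9/10), i.e. δ^K ≤ 0.8863.
Since (9/10)^1 = 0.9000 and (9/10)^2 = 0.8100, the smallest such K is 2.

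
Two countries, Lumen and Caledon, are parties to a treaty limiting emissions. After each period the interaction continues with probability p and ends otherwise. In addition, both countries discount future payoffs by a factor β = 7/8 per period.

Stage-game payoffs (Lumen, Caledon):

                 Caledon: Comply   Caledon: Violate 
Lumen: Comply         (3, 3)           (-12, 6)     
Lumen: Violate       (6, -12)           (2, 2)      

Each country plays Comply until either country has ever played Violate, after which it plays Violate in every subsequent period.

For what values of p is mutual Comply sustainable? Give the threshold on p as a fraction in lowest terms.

6/7

Expected continuation weight on next period's payoff is β·p = 7/8·p, which plays the role of the discount factor.
Cooperation requires 7/8·p ≥ (6−3)/(6−2) = 3/4, hence p ≥ 6/7.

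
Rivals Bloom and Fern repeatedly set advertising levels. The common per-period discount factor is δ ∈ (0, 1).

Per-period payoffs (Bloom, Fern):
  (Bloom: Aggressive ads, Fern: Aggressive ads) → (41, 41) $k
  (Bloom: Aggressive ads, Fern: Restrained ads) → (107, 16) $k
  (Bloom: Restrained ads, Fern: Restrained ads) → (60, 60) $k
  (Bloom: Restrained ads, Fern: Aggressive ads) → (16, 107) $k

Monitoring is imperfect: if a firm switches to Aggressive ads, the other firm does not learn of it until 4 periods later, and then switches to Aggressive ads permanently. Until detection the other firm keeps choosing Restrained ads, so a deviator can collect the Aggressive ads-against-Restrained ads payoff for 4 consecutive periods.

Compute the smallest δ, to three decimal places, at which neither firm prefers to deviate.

Deviating for the 4 undetected periods gains 107−60 = 47 per period over cooperation, then loses 60−41 = 19 per period forever once punishment starts.
Gain: 47(1 + δ + … + δ^3); loss: 19·δ^4/(1−δ).
No profitable deviation ⇔ 47(1−δ^4) ≤ 19·δ^4, i.e. δ^4 ≥ 47/(47+19) = 47/66.
Hence δ ≥ (47/66)^(1/4) ≈ 0.919.

0.919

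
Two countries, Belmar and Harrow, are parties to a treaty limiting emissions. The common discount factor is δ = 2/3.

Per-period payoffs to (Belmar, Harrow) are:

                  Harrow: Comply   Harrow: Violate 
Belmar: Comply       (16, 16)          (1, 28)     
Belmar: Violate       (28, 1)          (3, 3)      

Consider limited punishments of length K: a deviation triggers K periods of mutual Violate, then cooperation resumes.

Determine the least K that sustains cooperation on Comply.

2

Need Σ_{k=1}^{K} δ^k ≥ (28−16)/(16−3) = 0.9231 at δ = 2/3.
At K = 1 the sum is 0.6667 < 0.9231; at K = 2 it is 1.1111 ≥ 0.9231.
So the minimum punishment length is K = 2.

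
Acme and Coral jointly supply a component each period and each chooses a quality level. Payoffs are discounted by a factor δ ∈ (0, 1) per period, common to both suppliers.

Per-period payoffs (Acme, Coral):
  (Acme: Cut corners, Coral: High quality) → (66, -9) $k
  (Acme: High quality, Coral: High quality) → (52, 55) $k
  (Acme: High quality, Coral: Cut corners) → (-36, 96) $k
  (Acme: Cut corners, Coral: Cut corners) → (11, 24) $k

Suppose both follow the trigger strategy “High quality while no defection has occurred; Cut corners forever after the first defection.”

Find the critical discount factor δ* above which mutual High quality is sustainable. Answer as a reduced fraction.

Acme: cooperation gives 52 each period; deviation gives 66 once then 11 forever.
  52/(1−δ) ≥ 66 + 11δ/(1−δ) ⇒ δ ≥ 14/55.
Coral: cooperation gives 55 each period; deviation gives 96 once then 24 forever.
  δ ≥ 41/72.
Both must hold, so the binding constraint is Coral's: δ ≥ 41/72.

41/72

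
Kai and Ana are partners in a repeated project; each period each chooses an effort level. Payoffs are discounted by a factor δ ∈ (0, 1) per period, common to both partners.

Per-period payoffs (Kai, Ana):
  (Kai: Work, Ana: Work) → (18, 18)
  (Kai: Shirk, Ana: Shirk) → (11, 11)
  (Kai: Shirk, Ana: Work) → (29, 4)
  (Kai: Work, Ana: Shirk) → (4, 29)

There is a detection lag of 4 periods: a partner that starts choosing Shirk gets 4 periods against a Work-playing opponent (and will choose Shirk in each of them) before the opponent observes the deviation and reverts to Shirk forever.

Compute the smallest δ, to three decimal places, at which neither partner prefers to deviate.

0.884

A deviator earns 29 for 4 periods, then 11 forever; cooperating earns 18 forever. Multiplying the IC by (1−δ):
18 ≥ 29(1−δ^4) + 11δ^4, so 18·δ^4 ≥ 11 and δ^4 ≥ 11/18.
δ ≥ (11/18)^(1/4) ≈ 0.884.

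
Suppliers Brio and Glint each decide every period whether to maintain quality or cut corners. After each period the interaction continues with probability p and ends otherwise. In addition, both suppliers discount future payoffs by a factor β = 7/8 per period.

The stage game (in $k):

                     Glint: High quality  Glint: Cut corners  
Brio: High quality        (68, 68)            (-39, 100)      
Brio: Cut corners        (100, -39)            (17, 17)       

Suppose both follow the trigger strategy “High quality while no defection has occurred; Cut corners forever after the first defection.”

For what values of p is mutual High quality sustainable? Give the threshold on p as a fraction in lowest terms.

256/581

With continuation probability p and discount β, the effective per-period discount factor is βp.
Grim-trigger IC: βp ≥ (100−68)/(100−17) = 32/83.
So p ≥ (32/83)/(7/8) = 256/581.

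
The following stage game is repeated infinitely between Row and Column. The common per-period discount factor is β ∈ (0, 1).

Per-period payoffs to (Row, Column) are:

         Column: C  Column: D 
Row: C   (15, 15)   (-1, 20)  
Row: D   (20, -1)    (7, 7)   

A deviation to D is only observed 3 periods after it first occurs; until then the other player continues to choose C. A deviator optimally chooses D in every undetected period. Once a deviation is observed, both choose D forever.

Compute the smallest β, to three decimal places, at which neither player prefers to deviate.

0.727

Deviating for the 3 undetected periods gains 20−15 = 5 per period over cooperation, then loses 15−7 = 8 per period forever once punishment starts.
Gain: 5(1 + β + … + β^2); loss: 8·β^3/(1−β).
No profitable deviation ⇔ 5(1−β^3) ≤ 8·β^3, i.e. β^3 ≥ 5/(5+8) = 5/13.
Hence β ≥ (5/13)^(1/3) ≈ 0.727.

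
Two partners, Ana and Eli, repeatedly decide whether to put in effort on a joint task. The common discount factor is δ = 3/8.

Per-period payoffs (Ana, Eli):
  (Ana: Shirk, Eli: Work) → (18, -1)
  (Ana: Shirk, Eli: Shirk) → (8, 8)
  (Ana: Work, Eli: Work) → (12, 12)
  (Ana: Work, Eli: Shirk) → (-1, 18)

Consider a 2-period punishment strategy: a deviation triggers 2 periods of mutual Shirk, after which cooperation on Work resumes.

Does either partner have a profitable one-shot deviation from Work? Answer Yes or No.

IC: δ+…+δ^2 ≥ (18−12)/(12−8) = 3/2.
At δ = 3/8: partial sum = 0.5156 < 1.5000. Cooperation not sustainable.

Yes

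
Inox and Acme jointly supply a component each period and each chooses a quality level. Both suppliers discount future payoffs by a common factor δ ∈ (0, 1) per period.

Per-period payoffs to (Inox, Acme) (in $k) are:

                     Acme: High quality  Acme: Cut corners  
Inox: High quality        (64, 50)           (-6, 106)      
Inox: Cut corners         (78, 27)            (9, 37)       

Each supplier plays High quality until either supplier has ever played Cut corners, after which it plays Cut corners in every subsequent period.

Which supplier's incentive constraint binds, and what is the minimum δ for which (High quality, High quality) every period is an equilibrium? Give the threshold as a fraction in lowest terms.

Acme; δ ≥ 56/69

Inox's threshold: (78−64)/(78−9) = 14/69.
Acme's threshold: (106−50)/(106−37) = 56/69.
14/69 < 56/69, so Acme binds and δ* = 56/69.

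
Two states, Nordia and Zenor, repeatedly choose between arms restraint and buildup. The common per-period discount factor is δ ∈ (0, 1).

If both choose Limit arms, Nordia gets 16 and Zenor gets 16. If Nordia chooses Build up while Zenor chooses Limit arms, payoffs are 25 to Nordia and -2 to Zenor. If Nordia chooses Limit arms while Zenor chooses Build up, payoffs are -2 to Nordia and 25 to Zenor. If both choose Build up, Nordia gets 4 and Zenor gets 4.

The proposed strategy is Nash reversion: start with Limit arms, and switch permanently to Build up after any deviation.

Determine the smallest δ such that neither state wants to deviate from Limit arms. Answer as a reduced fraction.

Under grim trigger the critical discount factor is (T−C)/(T−P) with T = 25, C = 16, P = 4.
δ* = (25−16)/(25−4) = 9/21 = 3/7.

3/7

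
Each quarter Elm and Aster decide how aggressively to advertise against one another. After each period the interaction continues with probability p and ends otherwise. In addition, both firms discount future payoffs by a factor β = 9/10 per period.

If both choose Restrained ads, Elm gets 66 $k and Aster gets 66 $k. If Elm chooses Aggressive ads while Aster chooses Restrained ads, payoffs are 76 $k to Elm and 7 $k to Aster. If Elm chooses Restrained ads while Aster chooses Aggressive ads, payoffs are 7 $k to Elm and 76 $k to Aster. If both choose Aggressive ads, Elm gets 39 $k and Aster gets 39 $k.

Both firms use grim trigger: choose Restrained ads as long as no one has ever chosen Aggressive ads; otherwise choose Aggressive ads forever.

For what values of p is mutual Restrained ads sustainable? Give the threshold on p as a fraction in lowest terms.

100/333

With continuation probability p and discount β, the effective per-period discount factor is βp.
Grim-trigger IC: βp ≥ (76−66)/(76−39) = 10/37.
So p ≥ (10/37)/(9/10) = 100/333.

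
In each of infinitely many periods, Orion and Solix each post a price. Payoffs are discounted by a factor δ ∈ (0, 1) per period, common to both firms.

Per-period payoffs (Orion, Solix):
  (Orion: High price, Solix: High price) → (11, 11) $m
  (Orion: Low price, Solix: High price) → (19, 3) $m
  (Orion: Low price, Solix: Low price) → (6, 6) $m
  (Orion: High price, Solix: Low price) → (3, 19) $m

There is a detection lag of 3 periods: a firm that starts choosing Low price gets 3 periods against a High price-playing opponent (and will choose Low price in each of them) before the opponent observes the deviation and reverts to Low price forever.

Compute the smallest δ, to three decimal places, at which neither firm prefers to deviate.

0.851

The best deviation is to choose Low price for all 3 undetected periods, earning 19 each, then 6 forever once detected.
Deviation value: 19(1−δ^3)/(1−δ) + 6δ^3/(1−δ); cooperation value: 11/(1−δ).
IC: 11 ≥ 19(1−δ^3) + 6δ^3 = 19 − 13δ^3.
So δ^3 ≥ 8/13, giving δ ≥ (8/13)^(1/3) ≈ 0.851.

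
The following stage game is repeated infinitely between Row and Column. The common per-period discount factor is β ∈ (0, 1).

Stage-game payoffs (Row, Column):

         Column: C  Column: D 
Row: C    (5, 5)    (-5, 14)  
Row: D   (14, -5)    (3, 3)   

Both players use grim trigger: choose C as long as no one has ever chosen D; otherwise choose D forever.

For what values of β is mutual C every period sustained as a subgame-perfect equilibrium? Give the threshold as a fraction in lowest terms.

9/11

Under grim trigger the critical discount factor is (T−C)/(T−P) with T = 14, C = 5, P = 3.
β* = (14−5)/(14−3) = 9/11.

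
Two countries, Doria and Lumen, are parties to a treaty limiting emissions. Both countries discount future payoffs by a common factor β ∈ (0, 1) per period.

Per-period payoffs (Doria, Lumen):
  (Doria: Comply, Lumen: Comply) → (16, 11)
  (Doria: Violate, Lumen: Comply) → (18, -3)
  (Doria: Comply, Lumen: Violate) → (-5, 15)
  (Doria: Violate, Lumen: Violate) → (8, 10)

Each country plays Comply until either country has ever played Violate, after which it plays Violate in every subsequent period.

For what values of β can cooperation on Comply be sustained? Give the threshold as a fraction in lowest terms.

4/5

Doria: cooperation gives 16 each period; deviation gives 18 once then 8 forever.
  16/(1−β) ≥ 18 + 8β/(1−β) ⇒ β ≥ 2/10 = 1/5.
Lumen: cooperation gives 11 each period; deviation gives 15 once then 10 forever.
  β ≥ 4/5.
Both must hold, so the binding constraint is Lumen's: β ≥ 4/5.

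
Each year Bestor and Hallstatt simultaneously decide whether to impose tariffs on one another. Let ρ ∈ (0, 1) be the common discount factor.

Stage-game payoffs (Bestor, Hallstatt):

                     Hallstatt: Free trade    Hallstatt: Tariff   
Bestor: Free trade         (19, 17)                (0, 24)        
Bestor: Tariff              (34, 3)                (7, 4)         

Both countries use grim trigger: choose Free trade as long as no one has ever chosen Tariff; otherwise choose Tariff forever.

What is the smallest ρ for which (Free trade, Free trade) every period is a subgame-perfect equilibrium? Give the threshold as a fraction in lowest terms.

For Bestor: deviation gain 34−19 = 15, per-period punishment loss 19−7 = 12. IC gives ρ ≥ 15/27 = 5/9.
For Hallstatt: gain 7, loss 13 per period, so ρ ≥ 7/20.
The tighter constraint is Bestor's, so cooperation needs ρ ≥ 5/9.

5/9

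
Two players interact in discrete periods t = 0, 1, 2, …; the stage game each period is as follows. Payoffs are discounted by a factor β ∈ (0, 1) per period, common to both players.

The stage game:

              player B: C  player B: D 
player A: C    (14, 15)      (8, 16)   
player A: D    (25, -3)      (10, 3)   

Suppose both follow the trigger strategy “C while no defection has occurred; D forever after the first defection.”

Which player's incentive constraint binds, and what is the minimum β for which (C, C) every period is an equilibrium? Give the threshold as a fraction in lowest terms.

player A's threshold: (25−14)/(25−10) = 11/15.
player B's threshold: (16−15)/(16−3) = 1/13.
11/15 > 1/13, so player A binds and β* = 11/15.

player A; β ≥ 11/15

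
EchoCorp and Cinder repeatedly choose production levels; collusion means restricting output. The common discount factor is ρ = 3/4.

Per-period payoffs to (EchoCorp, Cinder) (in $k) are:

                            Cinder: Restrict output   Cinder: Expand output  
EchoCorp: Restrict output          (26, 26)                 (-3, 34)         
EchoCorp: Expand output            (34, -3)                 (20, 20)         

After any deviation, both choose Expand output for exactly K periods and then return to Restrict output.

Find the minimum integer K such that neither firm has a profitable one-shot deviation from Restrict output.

3

No profitable deviation requires (26−20)(ρ+…+ρ^K) ≥ 34−26, i.e. ρ+…+ρ^K ≥ 4/3 ≈ 1.3333.
With ρ = 3/4, the partial sums are K=1: 0.7500, K=2: 1.3125, K=3: 1.7344.
K = 3 is the first length at which the sum reaches 1.3333.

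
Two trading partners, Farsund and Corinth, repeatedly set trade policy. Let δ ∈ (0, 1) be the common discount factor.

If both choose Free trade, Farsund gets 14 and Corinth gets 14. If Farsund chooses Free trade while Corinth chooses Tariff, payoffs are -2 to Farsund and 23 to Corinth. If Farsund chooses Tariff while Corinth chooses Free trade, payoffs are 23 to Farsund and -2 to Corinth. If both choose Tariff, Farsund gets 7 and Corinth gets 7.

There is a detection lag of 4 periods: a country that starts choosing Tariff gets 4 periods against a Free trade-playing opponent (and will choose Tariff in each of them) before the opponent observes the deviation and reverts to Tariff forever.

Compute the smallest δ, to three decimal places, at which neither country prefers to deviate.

A deviator earns 23 for 4 periods, then 7 forever; cooperating earns 14 forever. Multiplying the IC by (1−δ):
14 ≥ 23(1−δ^4) + 7δ^4, so 16·δ^4 ≥ 9 and δ^4 ≥ 9/16.
δ ≥ (9/16)^(1/4) ≈ 0.866.

0.866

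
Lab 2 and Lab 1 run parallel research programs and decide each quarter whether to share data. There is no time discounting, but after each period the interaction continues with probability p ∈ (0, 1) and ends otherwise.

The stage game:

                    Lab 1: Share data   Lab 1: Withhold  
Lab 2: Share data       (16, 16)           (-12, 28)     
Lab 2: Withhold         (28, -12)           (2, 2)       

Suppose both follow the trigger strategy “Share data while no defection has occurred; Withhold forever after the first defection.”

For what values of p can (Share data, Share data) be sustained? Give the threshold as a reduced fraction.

6/13

With no time discounting, the continuation probability p plays the role of the discount factor.
Grim-trigger IC: 16/(1−p) ≥ 28 + 2p/(1−p) ⇒ p ≥ (28−16)/(28−2) = 6/13.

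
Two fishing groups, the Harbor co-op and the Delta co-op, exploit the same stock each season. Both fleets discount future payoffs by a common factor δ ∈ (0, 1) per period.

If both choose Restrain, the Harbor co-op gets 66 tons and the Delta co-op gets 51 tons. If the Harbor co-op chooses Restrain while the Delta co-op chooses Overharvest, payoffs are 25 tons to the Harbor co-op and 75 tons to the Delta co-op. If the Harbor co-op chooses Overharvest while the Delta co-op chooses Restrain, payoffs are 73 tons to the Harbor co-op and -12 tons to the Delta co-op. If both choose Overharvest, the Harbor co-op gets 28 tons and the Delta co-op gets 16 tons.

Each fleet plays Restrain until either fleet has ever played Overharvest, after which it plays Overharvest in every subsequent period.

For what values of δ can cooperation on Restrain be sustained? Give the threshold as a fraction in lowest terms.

24/59

the Harbor co-op's threshold: (73−66)/(73−28) = 7/45.
the Delta co-op's threshold: (75−51)/(75−16) = 24/59.
7/45 < 24/59, so the Delta co-op binds and δ* = 24/59.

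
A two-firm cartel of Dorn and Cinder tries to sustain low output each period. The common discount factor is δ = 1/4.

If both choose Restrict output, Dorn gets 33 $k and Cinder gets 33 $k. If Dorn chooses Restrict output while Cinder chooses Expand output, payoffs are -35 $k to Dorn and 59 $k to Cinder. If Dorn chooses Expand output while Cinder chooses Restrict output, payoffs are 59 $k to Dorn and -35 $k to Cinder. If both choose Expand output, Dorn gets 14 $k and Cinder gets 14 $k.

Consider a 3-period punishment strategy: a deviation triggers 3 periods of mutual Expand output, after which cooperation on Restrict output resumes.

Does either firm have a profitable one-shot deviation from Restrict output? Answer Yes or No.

Yes

Comparing payoff streams over the 4 periods until play realigns: cooperate → 33(1+δ+…+δ^3); deviate → 59 + 14(δ+…+δ^3).
Cooperation is sustained iff (33−14)(δ+…+δ^3) ≥ 59−33.
δ+…+δ^3 = 1/4·(1−(1/4)^3)/(1−1/4) = 0.3281, and (59−33)/(33−14) = 1.3684.
0.3281 < 1.3684, so cooperation is not sustainable.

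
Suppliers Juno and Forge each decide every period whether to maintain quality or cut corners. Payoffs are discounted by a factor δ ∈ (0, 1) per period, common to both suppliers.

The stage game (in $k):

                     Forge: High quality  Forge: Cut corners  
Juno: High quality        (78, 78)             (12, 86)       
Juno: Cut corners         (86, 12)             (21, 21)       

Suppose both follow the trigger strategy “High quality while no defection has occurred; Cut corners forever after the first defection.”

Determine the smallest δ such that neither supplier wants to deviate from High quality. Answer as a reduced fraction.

8/65

Cooperation forever yields 78 each period: 78/(1−δ).
Deviating yields 86 once, then 21 forever: 86 + 21δ/(1−δ).
No profitable deviation requires 78/(1−δ) ≥ 86 + 21δ/(1−δ).
Multiplying by (1−δ): 78 ≥ 86(1−δ) + 21δ = 86 − 65δ.
So 65δ ≥ 8, i.e. δ ≥ 8/65.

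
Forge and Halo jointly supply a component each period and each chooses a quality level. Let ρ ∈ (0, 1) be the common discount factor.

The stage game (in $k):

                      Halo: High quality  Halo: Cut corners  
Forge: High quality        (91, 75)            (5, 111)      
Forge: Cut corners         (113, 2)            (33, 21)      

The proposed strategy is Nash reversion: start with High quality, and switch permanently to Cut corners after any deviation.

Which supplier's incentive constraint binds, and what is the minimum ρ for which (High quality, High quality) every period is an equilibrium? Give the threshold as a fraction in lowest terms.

Halo; ρ ≥ 2/5

Forge's threshold: (113−91)/(113−33) = 11/40.
Halo's threshold: (111−75)/(111−21) = 2/5.
11/40 < 2/5, so Halo binds and ρ* = 2/5.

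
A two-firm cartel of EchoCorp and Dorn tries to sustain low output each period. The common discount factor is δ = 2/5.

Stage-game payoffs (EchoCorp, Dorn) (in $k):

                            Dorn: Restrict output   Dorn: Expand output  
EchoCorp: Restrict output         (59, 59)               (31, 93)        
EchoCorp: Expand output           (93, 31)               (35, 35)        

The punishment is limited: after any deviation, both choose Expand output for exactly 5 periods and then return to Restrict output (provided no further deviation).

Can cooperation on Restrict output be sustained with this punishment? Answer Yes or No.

No

Comparing payoff streams over the 6 periods until play realigns: cooperate → 59(1+δ+…+δ^5); deviate → 93 + 35(δ+…+δ^5).
Cooperation is sustained iff (59−35)(δ+…+δ^5) ≥ 93−59.
δ+…+δ^5 = 2/5·(1−(2/5)^5)/(1−2/5) = 0.6598, and (93−59)/(59−35) = 1.4167.
0.6598 < 1.4167, so cooperation is not sustainable.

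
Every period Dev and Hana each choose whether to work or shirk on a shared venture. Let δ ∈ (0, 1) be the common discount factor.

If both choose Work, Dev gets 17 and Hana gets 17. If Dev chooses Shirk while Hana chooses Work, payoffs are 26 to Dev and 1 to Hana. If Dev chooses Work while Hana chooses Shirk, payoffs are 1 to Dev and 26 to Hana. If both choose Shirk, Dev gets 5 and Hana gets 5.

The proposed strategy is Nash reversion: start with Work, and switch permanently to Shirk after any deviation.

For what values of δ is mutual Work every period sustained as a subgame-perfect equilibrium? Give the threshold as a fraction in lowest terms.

One-period gain from deviating is 26 − 17 = 9. The loss is 17 − 5 = 12 in every subsequent period, with present value 12·δ/(1−δ).
Deviation is unprofitable when 12·δ/(1−δ) ≥ 9, i.e. δ/(1−δ) ≥ 3/4.
Equivalently δ ≥ 9/(9+12) = 3/7.

3/7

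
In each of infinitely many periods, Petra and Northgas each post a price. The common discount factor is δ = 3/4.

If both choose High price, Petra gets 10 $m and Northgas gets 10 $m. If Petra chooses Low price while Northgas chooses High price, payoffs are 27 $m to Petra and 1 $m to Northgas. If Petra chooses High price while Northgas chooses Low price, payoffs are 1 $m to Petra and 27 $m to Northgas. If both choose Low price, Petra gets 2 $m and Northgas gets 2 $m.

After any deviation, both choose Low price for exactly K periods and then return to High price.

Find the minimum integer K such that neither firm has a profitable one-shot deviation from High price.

No profitable deviation requires (10−2)(δ+…+δ^K) ≥ 27−10, i.e. δ+…+δ^K ≥ 17/8 ≈ 2.1250.
With δ = 3/4, the partial sums are K=1: 0.7500, K=2: 1.3125, K=3: 1.7344, K=4: 2.0508, K=5: 2.2881.
K = 5 is the first length at which the sum reaches 2.1250.

5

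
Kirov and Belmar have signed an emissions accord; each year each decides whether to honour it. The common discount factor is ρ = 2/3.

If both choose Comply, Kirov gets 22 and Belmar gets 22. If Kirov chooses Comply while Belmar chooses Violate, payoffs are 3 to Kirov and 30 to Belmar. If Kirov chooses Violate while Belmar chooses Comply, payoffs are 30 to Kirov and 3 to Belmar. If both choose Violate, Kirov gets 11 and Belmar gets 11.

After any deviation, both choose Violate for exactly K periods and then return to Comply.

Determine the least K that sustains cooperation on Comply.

IC: ρ(1−ρ^K)/(1−ρ) ≥ (30−22)/(22−11) = 8/11.
With ρ = 2/3: need 1 − ρ^K ≥ 8/11·(1−2/3)/(2/3), i.e. ρ^K ≤ 0.6364.
Since (2/3)^1 = 0.6667 and (2/3)^2 = 0.4444, the smallest such K is 2.

2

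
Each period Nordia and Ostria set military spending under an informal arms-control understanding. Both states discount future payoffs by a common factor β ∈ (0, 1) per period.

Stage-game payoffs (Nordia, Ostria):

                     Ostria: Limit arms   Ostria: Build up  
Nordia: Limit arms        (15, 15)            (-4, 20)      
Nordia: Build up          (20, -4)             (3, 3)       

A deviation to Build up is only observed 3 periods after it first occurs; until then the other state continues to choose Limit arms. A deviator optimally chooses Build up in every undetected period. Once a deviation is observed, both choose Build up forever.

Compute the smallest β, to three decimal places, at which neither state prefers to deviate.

Deviating for the 3 undetected periods gains 20−15 = 5 per period over cooperation, then loses 15−3 = 12 per period forever once punishment starts.
Gain: 5(1 + β + … + β^2); loss: 12·β^3/(1−β).
No profitable deviation ⇔ 5(1−β^3) ≤ 12·β^3, i.e. β^3 ≥ 5/(5+12) = 5/17.
Hence β ≥ (5/17)^(1/3) ≈ 0.665.

0.665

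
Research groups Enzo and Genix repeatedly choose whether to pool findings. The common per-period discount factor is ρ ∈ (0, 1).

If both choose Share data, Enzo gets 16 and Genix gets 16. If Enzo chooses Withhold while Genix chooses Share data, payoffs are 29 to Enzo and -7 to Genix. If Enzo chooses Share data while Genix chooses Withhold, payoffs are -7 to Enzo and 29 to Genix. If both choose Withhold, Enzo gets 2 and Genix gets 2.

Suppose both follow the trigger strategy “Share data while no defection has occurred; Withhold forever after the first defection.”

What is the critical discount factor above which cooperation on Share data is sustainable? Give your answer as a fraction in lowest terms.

13/27

Cooperation forever yields 16 each period: 16/(1−ρ).
Deviating yields 29 once, then 2 forever: 29 + 2ρ/(1−ρ).
No profitable deviation requires 16/(1−ρ) ≥ 29 + 2ρ/(1−ρ).
Multiplying by (1−ρ): 16 ≥ 29(1−ρ) + 2ρ = 29 − 27ρ.
So 27ρ ≥ 13, i.e. ρ ≥ 13/27.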